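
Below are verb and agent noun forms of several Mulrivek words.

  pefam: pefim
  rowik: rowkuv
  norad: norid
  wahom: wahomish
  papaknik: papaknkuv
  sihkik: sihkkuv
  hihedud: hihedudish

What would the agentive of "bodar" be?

bodir

pefam and wahom both end in -m yet inflect differently (pefim, wahomish), so the final letter is not what conditions the rule; the last vowel is.
"bodar" has last vowel 'a'. The stems whose last vowel is 'a' (pefam → pefim, norad → norid) change the last vowel to 'i'.
The other patterns: stems whose last vowel is 'i' delete the last vowel and add -uv; stems whose last vowel is 'o' or 'u' add -ish.
So bodar → bodir.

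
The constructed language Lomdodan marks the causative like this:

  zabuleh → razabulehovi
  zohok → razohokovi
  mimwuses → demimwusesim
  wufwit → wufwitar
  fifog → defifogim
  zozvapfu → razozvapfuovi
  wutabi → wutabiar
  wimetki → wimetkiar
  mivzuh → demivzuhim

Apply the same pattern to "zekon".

zabuleh and mivzuh both end in -h yet inflect differently (razabulehovi, demivzuhim), so the final letter is not what conditions the rule; the first letter is.
"zekon" begins with z-. The stems beginning with z- (zozvapfu → razozvapfuovi, zabuleh → razabulehovi, zohok → razohokovi) add ra- … -ovi around the stem.
So zekon → razekonovi.

razekonovi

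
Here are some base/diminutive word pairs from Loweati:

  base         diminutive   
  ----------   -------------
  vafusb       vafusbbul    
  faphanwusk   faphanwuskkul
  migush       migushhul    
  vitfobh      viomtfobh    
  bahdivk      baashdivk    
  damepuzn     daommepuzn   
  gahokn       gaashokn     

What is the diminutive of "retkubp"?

reomtkubp

vitfobh and migush both end in -h yet inflect differently (viomtfobh, migushhul), so the final letter is not what conditions the rule; the second-to-last letter is.
"retkubp" has second-to-last letter 'b'. The one such stem in the data (vitfobh → viomtfobh) inserts -om- after the first vowel (as does damepuzn), so the same rule applies.
So retkubp → reomtkubp.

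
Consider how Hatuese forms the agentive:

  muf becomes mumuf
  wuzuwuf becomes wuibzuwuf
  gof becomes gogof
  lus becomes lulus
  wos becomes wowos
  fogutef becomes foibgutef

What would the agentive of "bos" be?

"bos" has 1 vowel. The stems with 1 vowel (wos → wowos, lus → lulus, muf → mumuf) repeat the first consonant+vowel as a prefix.
So bos → bobos.

bobos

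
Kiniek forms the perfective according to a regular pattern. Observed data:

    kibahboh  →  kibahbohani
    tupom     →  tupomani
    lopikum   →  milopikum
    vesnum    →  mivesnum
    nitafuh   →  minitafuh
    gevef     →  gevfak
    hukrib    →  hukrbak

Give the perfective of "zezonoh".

tupom and lopikum both end in -m yet inflect differently (tupomani, milopikum), so the final letter is not what conditions the rule; the last vowel is.
"zezonoh" has last vowel 'o'. The stems whose last vowel is 'o' (kibahboh → kibahbohani, tupom → tupomani) add -ani.
So zezonoh → zezonohani.

zezonohani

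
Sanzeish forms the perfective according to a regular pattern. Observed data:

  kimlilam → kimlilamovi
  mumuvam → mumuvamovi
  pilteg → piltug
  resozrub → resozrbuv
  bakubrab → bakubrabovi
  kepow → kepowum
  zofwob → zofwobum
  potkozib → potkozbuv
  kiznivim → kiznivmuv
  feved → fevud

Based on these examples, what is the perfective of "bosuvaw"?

bosuvawovi

bakubrab and zofwob both end in -b yet inflect differently (bakubrabovi, zofwobum), so the final letter is not what conditions the rule; the last vowel is.
"bosuvaw" has last vowel 'a'. The stems whose last vowel is 'a' (bakubrab → bakubrabovi, mumuvam → mumuvamovi, kimlilam → kimlilamovi) add -ovi.
The other patterns: stems whose last vowel is 'e' change the last vowel to 'u'; stems whose last vowel is 'o' add -um; stems whose last vowel is 'i' or 'u' delete the last vowel and add -uv.
So bosuvaw → bosuvawovi.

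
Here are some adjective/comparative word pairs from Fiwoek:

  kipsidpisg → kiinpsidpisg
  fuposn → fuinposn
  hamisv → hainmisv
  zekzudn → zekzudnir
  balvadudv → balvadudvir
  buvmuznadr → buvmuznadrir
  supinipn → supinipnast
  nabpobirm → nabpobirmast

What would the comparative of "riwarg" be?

fuposn and zekzudn both end in -n yet inflect differently (fuinposn, zekzudnir), so the final letter is not what conditions the rule; the second-to-last letter is.
"riwarg" has second-to-last letter 'r'. The one such stem in the data (nabpobirm → nabpobirmast) adds -ast, so the same rule applies.
So riwarg → riwargast.

riwargast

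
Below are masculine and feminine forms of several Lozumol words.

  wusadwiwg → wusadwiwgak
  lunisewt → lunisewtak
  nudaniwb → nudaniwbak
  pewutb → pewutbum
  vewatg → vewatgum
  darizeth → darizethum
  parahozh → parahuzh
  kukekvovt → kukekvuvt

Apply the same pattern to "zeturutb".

nudaniwb and pewutb both end in -b yet inflect differently (nudaniwbak, pewutbum), so the final letter is not what conditions the rule; the second-to-last letter is.
"zeturutb" has second-to-last letter 't'. The stems whose second-to-last letter is 't' (pewutb → pewutbum, vewatg → vewatgum, darizeth → darizethum) add -um.
The other patterns: stems whose second-to-last letter is 'w' add -ak; stems whose second-to-last letter is 'v' or 'z' change the last vowel to 'u'.
So zeturutb → zeturutbum.

zeturutbum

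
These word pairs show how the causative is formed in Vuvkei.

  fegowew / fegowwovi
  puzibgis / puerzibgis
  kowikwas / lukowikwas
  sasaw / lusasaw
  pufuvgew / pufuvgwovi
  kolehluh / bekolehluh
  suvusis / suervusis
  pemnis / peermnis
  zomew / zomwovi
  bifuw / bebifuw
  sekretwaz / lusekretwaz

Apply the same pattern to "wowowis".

kowikwas and suvusis both end in -s yet inflect differently (lukowikwas, suervusis), so the final letter is not what conditions the rule; the last vowel is.
"wowowis" has last vowel 'i'. The stems whose last vowel is 'i' (suvusis → suervusis, pemnis → peermnis, puzibgis → puerzibgis) insert -er- after the first vowel.
So wowowis → woerwowis.

woerwowis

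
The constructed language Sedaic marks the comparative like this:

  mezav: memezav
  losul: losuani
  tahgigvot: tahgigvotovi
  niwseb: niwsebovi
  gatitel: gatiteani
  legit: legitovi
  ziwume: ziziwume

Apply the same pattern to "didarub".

didarubovi

gatitel and ziwume both have last vowel 'e' yet inflect differently (gatiteani, ziziwume), so the last vowel is not what conditions the rule; the final letter is.
"didarub" ends in -b. The one such stem in the data (niwseb → niwsebovi) adds -ovi, so the same rule applies.
So didarub → didarubovi.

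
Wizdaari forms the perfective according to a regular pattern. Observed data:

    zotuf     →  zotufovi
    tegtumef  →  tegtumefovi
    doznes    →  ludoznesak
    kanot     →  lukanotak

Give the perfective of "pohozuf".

tegtumef and doznes both have last vowel 'e' yet inflect differently (tegtumefovi, ludoznesak), so the last vowel is not what conditions the rule; the final letter is.
"pohozuf" ends in -f. The stems ending in -f (zotuf → zotufovi, tegtumef → tegtumefovi) add -ovi.
The other pattern: stems ending in -s or -t add lu- … -ak around the stem.
So pohozuf → pohozufovi.

pohozufovi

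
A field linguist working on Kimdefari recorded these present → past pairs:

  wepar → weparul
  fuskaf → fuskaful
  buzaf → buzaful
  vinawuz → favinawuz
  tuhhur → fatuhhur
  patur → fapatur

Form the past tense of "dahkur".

wepar and tuhhur both end in -r yet inflect differently (weparul, fatuhhur), so the final letter is not what conditions the rule; the last vowel is.
"dahkur" has last vowel 'u'. The stems whose last vowel is 'u' (vinawuz → favinawuz, tuhhur → fatuhhur, patur → fapatur) add the prefix fa-.
The other pattern: stems whose last vowel is 'a' add -ul.
So dahkur → fadahkur.

fadahkur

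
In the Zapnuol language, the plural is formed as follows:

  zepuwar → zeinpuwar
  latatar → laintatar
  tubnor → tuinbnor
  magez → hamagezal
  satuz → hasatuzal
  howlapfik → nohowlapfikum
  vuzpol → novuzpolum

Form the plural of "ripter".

"ripter" ends in -r. The stems ending in -r (zepuwar → zeinpuwar, latatar → laintatar, tubnor → tuinbnor) insert -in- after the first vowel.
The other patterns: stems ending in -z add ha- … -al around the stem; stems ending in -k or -l add no- … -um around the stem.
So ripter → riinpter.

riinpter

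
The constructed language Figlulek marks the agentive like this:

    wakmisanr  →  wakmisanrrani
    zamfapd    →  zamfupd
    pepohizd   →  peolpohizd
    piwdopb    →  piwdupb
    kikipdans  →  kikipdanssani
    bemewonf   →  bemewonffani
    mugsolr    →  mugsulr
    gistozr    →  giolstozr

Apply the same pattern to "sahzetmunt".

sahzetmunttani

gistozr and mugsolr both end in -r yet inflect differently (giolstozr, mugsulr), so the final letter is not what conditions the rule; the second-to-last letter is.
"sahzetmunt" has second-to-last letter 'n'. The stems whose second-to-last letter is 'n' (bemewonf → bemewonffani, kikipdans → kikipdanssani, wakmisanr → wakmisanrrani) double the final consonant and add -ani.
The other patterns: stems whose second-to-last letter is 'z' insert -ol- after the first vowel; stems whose second-to-last letter is 'l' or 'p' change the last vowel to 'u'.
So sahzetmunt → sahzetmunttani.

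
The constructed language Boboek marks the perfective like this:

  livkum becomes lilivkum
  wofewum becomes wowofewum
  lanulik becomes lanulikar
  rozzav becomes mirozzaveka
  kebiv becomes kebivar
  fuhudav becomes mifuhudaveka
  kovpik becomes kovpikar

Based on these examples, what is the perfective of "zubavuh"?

zuzubavuh

kebiv and fuhudav both end in -v yet inflect differently (kebivar, mifuhudaveka), so the final letter is not what conditions the rule; the last vowel is.
"zubavuh" has last vowel 'u'. The stems whose last vowel is 'u' (wofewum → wowofewum, livkum → lilivkum) repeat the first consonant+vowel as a prefix.
So zubavuh → zuzubavuh.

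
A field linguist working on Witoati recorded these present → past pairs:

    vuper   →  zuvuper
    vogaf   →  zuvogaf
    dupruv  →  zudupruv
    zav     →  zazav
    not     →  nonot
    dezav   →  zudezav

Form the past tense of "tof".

totof

zav and dezav both end in -v yet inflect differently (zazav, zudezav), so the final letter is not what conditions the rule; the number of vowels is.
"tof" has 1 vowel. The stems with 1 vowel (not → nonot, zav → zazav) repeat the first consonant+vowel as a prefix.
The other pattern: stems with 2 vowels add the prefix zu-.
So tof → totof.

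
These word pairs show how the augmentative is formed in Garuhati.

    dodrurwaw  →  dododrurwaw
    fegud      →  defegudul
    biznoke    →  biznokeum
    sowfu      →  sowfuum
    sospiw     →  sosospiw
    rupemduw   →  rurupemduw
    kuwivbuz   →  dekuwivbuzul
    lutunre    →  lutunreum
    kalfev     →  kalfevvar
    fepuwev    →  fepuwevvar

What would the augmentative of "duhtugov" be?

fepuwev and biznoke both have last vowel 'e' yet inflect differently (fepuwevvar, biznokeum), so the last vowel is not what conditions the rule; the final letter is.
"duhtugov" ends in -v. The stems ending in -v (fepuwev → fepuwevvar, kalfev → kalfevvar) double the final consonant and add -ar.
The other patterns: stems ending in -e or -u add -um; stems ending in -w repeat the first consonant+vowel as a prefix; stems ending in -d or -z add de- … -ul around the stem.
So duhtugov → duhtugovvar.

duhtugovvar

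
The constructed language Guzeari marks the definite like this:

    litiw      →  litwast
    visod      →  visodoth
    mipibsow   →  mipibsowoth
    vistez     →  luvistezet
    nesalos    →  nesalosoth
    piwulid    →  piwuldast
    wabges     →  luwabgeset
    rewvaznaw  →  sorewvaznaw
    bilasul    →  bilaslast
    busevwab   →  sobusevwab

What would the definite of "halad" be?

"halad" has last vowel 'a'. The stems whose last vowel is 'a' (rewvaznaw → sorewvaznaw, busevwab → sobusevwab) add the prefix so-.
So halad → sohalad.

sohalad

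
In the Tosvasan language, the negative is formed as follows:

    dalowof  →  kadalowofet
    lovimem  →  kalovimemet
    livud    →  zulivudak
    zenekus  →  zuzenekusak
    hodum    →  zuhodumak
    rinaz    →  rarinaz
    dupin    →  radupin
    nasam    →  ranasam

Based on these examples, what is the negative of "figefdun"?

"figefdun" has last vowel 'u'. The stems whose last vowel is 'u' (livud → zulivudak, zenekus → zuzenekusak, hodum → zuhodumak) add zu- … -ak around the stem.
The other patterns: stems whose last vowel is 'e' or 'o' add ka- … -et around the stem; stems whose last vowel is 'a' or 'i' add the prefix ra-.
So figefdun → zufigefdunak.

zufigefdunak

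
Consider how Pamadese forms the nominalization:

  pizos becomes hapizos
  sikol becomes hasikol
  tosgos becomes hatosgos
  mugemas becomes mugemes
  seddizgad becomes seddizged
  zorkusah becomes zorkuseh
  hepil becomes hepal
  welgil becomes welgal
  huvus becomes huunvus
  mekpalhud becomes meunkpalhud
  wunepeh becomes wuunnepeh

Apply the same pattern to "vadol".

havadol

"vadol" has last vowel 'o'. The stems whose last vowel is 'o' (pizos → hapizos, sikol → hasikol, tosgos → hatosgos) add the prefix ha-.
The other patterns: stems whose last vowel is 'a' change the last vowel to 'e'; stems whose last vowel is 'i' change the last vowel to 'a'; stems whose last vowel is 'e' or 'u' insert -un- after the first vowel.
So vadol → havadol.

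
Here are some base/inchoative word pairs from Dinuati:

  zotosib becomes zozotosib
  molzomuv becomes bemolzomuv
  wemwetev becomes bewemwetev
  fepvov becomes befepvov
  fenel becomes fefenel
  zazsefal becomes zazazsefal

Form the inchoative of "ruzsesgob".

ruruzsesgob

wemwetev and fenel both have last vowel 'e' yet inflect differently (bewemwetev, fefenel), so the last vowel is not what conditions the rule; the final letter is.
"ruzsesgob" ends in -b. The one such stem in the data (zotosib → zozotosib) repeats the first consonant+vowel as a prefix (as do fenel, zazsefal), so the same rule applies.
So ruzsesgob → ruruzsesgob.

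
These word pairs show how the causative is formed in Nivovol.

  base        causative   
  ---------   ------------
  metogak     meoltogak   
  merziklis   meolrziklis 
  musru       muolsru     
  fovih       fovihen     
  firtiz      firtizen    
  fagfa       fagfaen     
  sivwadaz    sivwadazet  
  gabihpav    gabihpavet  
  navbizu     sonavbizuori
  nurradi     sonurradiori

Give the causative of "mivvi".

firtiz and sivwadaz both end in -z yet inflect differently (firtizen, sivwadazet), so the final letter is not what conditions the rule; the first letter is.
"mivvi" begins with m-. The stems beginning with m- (metogak → meoltogak, merziklis → meolrziklis, musru → muolsru) insert -ol- after the first vowel.
So mivvi → miolvvi.

miolvvi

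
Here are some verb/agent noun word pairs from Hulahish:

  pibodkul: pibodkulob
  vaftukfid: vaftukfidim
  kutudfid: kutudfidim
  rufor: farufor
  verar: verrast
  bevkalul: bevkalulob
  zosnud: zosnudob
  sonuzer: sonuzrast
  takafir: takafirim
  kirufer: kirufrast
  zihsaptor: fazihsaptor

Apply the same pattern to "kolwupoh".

"kolwupoh" has last vowel 'o'. The stems whose last vowel is 'o' (rufor → farufor, zihsaptor → fazihsaptor) add the prefix fa-.
So kolwupoh → fakolwupoh.

fakolwupoh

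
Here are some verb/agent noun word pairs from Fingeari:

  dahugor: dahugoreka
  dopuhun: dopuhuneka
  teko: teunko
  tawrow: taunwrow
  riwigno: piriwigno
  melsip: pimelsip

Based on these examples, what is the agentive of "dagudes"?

teko and riwigno both end in -o yet inflect differently (teunko, piriwigno), so the final letter is not what conditions the rule; the first letter is.
"dagudes" begins with d-. The stems beginning with d- (dahugor → dahugoreka, dopuhun → dopuhuneka) add -eka.
The other patterns: stems beginning with t- insert -un- after the first vowel; stems beginning with m- or r- add the prefix pi-.
So dagudes → dagudeseka.

dagudeseka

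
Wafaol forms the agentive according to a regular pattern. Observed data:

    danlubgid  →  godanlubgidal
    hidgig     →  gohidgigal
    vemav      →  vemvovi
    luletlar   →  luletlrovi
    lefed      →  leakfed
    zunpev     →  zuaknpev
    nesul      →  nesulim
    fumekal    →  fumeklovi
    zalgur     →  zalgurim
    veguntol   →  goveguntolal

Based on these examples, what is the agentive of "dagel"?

lefed and danlubgid both end in -d yet inflect differently (leakfed, godanlubgidal), so the final letter is not what conditions the rule; the last vowel is.
"dagel" has last vowel 'e'. The stems whose last vowel is 'e' (lefed → leakfed, zunpev → zuaknpev) insert -ak- after the first vowel.
So dagel → daakgel.

daakgel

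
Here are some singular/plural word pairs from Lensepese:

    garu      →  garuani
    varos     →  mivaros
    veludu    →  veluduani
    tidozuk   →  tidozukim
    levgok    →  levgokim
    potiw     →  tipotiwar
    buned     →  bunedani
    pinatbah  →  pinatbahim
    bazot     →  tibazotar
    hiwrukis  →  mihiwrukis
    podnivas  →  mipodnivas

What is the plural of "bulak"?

podnivas and pinatbah both have last vowel 'a' yet inflect differently (mipodnivas, pinatbahim), so the last vowel is not what conditions the rule; the final letter is.
"bulak" ends in -k. The stems ending in -k (tidozuk → tidozukim, levgok → levgokim) add -im.
So bulak → bulakim.

bulakim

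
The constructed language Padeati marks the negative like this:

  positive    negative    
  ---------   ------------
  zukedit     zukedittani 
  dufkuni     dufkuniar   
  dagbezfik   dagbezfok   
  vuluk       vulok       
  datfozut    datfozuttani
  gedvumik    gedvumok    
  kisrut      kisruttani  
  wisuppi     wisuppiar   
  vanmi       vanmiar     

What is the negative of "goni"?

"goni" ends in -i. The stems ending in -i (dufkuni → dufkuniar, wisuppi → wisuppiar, vanmi → vanmiar) add -ar.
The other patterns: stems ending in -t double the final consonant and add -ani; stems ending in -k change the last vowel to 'o'.
So goni → goniar.

goniar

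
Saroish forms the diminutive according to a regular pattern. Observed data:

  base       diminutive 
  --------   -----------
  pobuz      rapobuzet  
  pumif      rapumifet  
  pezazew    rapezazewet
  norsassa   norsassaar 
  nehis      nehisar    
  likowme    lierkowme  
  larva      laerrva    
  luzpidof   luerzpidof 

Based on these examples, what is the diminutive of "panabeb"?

norsassa and larva both end in -a yet inflect differently (norsassaar, laerrva), so the final letter is not what conditions the rule; the first letter is.
"panabeb" begins with p-. The stems beginning with p- (pobuz → rapobuzet, pumif → rapumifet, pezazew → rapezazewet) add ra- … -et around the stem.
The other patterns: stems beginning with n- add -ar; stems beginning with l- insert -er- after the first vowel.
So panabeb → rapanabebet.

rapanabebet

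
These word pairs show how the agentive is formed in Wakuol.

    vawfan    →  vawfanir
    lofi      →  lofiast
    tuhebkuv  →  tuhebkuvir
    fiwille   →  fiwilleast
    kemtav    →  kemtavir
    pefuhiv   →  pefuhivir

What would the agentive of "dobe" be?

dobeast

"dobe" ends in a vowel. The stems ending in a vowel (lofi → lofiast, fiwille → fiwilleast) add -ast.
So dobe → dobeast.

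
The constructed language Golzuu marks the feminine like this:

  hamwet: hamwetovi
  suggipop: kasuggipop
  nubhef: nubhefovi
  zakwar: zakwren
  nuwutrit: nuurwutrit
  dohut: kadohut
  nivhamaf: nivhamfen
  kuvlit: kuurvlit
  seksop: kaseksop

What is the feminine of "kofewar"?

"kofewar" has last vowel 'a'. The stems whose last vowel is 'a' (zakwar → zakwren, nivhamaf → nivhamfen) delete the last vowel and add -en.
So kofewar → kofewren.

kofewren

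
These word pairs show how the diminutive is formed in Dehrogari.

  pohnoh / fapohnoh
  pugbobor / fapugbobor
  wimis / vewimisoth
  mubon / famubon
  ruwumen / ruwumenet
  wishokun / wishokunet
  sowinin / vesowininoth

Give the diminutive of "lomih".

mubon and sowinin both end in -n yet inflect differently (famubon, vesowininoth), so the final letter is not what conditions the rule; the last vowel is.
"lomih" has last vowel 'i'. The stems whose last vowel is 'i' (sowinin → vesowininoth, wimis → vewimisoth) add ve- … -oth around the stem.
The other patterns: stems whose last vowel is 'o' add the prefix fa-; stems whose last vowel is 'e' or 'u' add -et.
So lomih → velomihoth.

velomihoth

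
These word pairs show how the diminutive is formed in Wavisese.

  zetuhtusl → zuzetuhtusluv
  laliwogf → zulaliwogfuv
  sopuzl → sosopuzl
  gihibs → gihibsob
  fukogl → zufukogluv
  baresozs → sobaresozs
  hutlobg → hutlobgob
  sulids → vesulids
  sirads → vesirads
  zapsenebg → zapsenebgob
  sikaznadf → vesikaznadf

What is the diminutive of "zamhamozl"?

sozamhamozl

baresozs and sulids both end in -s yet inflect differently (sobaresozs, vesulids), so the final letter is not what conditions the rule; the second-to-last letter is.
"zamhamozl" has second-to-last letter 'z'. The stems whose second-to-last letter is 'z' (baresozs → sobaresozs, sopuzl → sosopuzl) add the prefix so-.
The other patterns: stems whose second-to-last letter is 'd' add the prefix ve-; stems whose second-to-last letter is 'b' add -ob; stems whose second-to-last letter is 'g' or 's' add zu- … -uv around the stem.
So zamhamozl → sozamhamozl.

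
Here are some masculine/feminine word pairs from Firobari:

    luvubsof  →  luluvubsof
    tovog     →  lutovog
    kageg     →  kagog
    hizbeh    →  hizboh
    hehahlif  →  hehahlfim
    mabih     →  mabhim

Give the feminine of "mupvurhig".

"mupvurhig" has last vowel 'i'. The stems whose last vowel is 'i' (hehahlif → hehahlfim, mabih → mabhim) delete the last vowel and add -im.
The other patterns: stems whose last vowel is 'o' add the prefix lu-; stems whose last vowel is 'e' change the last vowel to 'o'.
So mupvurhig → mupvurhgim.

mupvurhgim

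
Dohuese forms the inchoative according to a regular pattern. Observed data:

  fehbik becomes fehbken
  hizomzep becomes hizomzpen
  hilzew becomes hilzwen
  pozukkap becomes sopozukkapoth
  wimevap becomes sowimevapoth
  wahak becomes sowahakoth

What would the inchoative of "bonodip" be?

bonodpen

"bonodip" has last vowel 'i'. The one such stem in the data (fehbik → fehbken) deletes the last vowel and adds -en (as do hilzew, hizomzep), so the same rule applies.
So bonodip → bonodpen.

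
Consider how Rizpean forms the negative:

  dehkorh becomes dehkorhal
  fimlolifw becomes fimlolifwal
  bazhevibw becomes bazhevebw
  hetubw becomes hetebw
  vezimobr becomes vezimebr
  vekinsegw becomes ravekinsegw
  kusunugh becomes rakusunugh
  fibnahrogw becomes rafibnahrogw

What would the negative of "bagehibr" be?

fimlolifw and bazhevibw both end in -w yet inflect differently (fimlolifwal, bazhevebw), so the final letter is not what conditions the rule; the second-to-last letter is.
"bagehibr" has second-to-last letter 'b'. The stems whose second-to-last letter is 'b' (bazhevibw → bazhevebw, hetubw → hetebw, vezimobr → vezimebr) change the last vowel to 'e'.
The other patterns: stems whose second-to-last letter is 'f' or 'r' add -al; stems whose second-to-last letter is 'g' add the prefix ra-.
So bagehibr → bagehebr.

bagehebr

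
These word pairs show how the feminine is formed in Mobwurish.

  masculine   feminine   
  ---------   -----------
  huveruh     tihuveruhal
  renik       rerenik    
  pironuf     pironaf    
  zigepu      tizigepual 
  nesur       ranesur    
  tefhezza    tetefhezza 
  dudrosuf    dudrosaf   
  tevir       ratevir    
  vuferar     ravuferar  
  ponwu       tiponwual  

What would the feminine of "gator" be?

nesur and pironuf both have last vowel 'u' yet inflect differently (ranesur, pironaf), so the last vowel is not what conditions the rule; the final letter is.
"gator" ends in -r. The stems ending in -r (vuferar → ravuferar, tevir → ratevir, nesur → ranesur) add the prefix ra-.
The other patterns: stems ending in -f change the last vowel to 'a'; stems ending in -h or -u add ti- … -al around the stem; stems ending in -a or -k repeat the first consonant+vowel as a prefix.
So gator → ragator.

ragator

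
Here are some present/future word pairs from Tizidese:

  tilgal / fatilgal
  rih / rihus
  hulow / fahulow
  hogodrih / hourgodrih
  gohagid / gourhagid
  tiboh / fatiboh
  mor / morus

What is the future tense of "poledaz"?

rih and tiboh both end in -h yet inflect differently (rihus, fatiboh), so the final letter is not what conditions the rule; the number of vowels is.
"poledaz" has 3 vowels. The stems with 3 vowels (gohagid → gourhagid, hogodrih → hourgodrih) insert -ur- after the first vowel.
So poledaz → pourledaz.

pourledaz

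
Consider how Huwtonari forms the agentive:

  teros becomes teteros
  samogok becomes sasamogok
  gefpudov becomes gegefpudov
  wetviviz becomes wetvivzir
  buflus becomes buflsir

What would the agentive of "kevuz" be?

kevzir

teros and buflus both end in -s yet inflect differently (teteros, buflsir), so the final letter is not what conditions the rule; the last vowel is.
"kevuz" has last vowel 'u'. The one such stem in the data (buflus → buflsir) deletes the last vowel and adds -ir (as does wetviviz), so the same rule applies.
So kevuz → kevzir.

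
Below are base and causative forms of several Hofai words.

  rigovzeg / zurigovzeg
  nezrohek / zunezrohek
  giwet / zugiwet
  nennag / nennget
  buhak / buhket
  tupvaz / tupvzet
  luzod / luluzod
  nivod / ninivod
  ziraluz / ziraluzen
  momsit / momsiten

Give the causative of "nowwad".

nowwdet

rigovzeg and nennag both end in -g yet inflect differently (zurigovzeg, nennget), so the final letter is not what conditions the rule; the last vowel is.
"nowwad" has last vowel 'a'. The stems whose last vowel is 'a' (nennag → nennget, buhak → buhket, tupvaz → tupvzet) delete the last vowel and add -et.
So nowwad → nowwdet.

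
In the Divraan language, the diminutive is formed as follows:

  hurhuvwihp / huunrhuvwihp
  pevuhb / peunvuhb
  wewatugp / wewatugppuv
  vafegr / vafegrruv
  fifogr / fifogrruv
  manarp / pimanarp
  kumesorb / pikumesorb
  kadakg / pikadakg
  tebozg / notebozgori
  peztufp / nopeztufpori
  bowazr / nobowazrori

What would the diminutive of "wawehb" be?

hurhuvwihp and wewatugp both end in -p yet inflect differently (huunrhuvwihp, wewatugppuv), so the final letter is not what conditions the rule; the second-to-last letter is.
"wawehb" has second-to-last letter 'h'. The stems whose second-to-last letter is 'h' (hurhuvwihp → huunrhuvwihp, pevuhb → peunvuhb) insert -un- after the first vowel.
So wawehb → waunwehb.

waunwehb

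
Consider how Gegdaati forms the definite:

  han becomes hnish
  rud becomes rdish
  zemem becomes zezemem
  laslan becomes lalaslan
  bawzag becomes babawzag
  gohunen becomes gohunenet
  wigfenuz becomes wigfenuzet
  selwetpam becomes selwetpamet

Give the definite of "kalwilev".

kalwilevet

han and laslan both end in -n yet inflect differently (hnish, lalaslan), so the final letter is not what conditions the rule; the number of vowels is.
"kalwilev" has 3 vowels. The stems with 3 vowels (gohunen → gohunenet, wigfenuz → wigfenuzet, selwetpam → selwetpamet) add -et.
So kalwilev → kalwilevet.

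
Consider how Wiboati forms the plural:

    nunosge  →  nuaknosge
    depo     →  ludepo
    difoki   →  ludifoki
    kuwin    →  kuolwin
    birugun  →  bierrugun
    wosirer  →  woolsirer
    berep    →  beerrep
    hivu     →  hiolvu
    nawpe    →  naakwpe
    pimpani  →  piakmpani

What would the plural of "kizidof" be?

kiolzidof

pimpani and difoki both end in -i yet inflect differently (piakmpani, ludifoki), so the final letter is not what conditions the rule; the first letter is.
"kizidof" begins with k-. The one such stem in the data (kuwin → kuolwin) inserts -ol- after the first vowel (as do wosirer, hivu), so the same rule applies.
The other patterns: stems beginning with n- or p- insert -ak- after the first vowel; stems beginning with b- insert -er- after the first vowel; stems beginning with d- add the prefix lu-.
So kizidof → kiolzidof.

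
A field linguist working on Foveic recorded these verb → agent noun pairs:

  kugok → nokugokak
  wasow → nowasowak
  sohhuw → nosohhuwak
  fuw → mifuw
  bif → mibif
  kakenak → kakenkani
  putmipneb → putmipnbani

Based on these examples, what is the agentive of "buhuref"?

fuw and sohhuw both end in -w yet inflect differently (mifuw, nosohhuwak), so the final letter is not what conditions the rule; the number of vowels is.
"buhuref" has 3 vowels. The stems with 3 vowels (kakenak → kakenkani, putmipneb → putmipnbani) delete the last vowel and add -ani.
The other patterns: stems with 1 vowel add the prefix mi-; stems with 2 vowels add no- … -ak around the stem.
So buhuref → buhurfani.

buhurfani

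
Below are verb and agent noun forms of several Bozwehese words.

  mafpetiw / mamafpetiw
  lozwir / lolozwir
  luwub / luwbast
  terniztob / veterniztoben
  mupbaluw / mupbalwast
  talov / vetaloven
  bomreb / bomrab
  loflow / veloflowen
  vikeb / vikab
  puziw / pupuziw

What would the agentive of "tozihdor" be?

mafpetiw and loflow both end in -w yet inflect differently (mamafpetiw, veloflowen), so the final letter is not what conditions the rule; the last vowel is.
"tozihdor" has last vowel 'o'. The stems whose last vowel is 'o' (talov → vetaloven, loflow → veloflowen, terniztob → veterniztoben) add ve- … -en around the stem.
So tozihdor → vetozihdoren.

vetozihdoren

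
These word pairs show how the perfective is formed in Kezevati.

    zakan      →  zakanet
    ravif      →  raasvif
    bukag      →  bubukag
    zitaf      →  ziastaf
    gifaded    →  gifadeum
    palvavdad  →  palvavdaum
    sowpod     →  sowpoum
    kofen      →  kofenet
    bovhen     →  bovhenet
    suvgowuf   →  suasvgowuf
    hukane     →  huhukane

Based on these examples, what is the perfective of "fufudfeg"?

zakan and zitaf both have last vowel 'a' yet inflect differently (zakanet, ziastaf), so the last vowel is not what conditions the rule; the final letter is.
"fufudfeg" ends in -g. The one such stem in the data (bukag → bubukag) repeats the first consonant+vowel as a prefix (as does hukane), so the same rule applies.
So fufudfeg → fufufudfeg.

fufufudfeg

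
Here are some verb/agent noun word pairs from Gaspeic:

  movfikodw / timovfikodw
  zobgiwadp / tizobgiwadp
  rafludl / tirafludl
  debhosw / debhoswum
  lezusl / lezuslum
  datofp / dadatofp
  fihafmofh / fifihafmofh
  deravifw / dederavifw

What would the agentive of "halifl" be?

hahalifl

movfikodw and debhosw both end in -w yet inflect differently (timovfikodw, debhoswum), so the final letter is not what conditions the rule; the second-to-last letter is.
"halifl" has second-to-last letter 'f'. The stems whose second-to-last letter is 'f' (datofp → dadatofp, fihafmofh → fifihafmofh, deravifw → dederavifw) repeat the first consonant+vowel as a prefix.
So halifl → hahalifl.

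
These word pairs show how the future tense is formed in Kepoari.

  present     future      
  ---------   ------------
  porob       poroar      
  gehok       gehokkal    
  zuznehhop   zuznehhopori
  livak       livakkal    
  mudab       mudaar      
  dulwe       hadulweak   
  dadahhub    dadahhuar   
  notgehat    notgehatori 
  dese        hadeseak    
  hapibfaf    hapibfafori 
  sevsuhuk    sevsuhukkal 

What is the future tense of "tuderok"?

tuderokkal

porob and gehok both have last vowel 'o' yet inflect differently (poroar, gehokkal), so the last vowel is not what conditions the rule; the final letter is.
"tuderok" ends in -k. The stems ending in -k (gehok → gehokkal, sevsuhuk → sevsuhukkal, livak → livakkal) double the final consonant and add -al.
The other patterns: stems ending in -b drop the final letter and add -ar; stems ending in -e add ha- … -ak around the stem; stems ending in -f, -p or -t add -ori.
So tuderok → tuderokkal.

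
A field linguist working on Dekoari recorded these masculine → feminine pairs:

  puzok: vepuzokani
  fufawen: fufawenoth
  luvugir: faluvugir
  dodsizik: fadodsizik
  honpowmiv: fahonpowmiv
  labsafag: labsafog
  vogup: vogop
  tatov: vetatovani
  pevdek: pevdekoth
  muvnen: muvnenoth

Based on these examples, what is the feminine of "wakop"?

"wakop" has last vowel 'o'. The stems whose last vowel is 'o' (tatov → vetatovani, puzok → vepuzokani) add ve- … -ani around the stem.
The other patterns: stems whose last vowel is 'a' or 'u' change the last vowel to 'o'; stems whose last vowel is 'e' add -oth; stems whose last vowel is 'i' add the prefix fa-.
So wakop → vewakopani.

vewakopani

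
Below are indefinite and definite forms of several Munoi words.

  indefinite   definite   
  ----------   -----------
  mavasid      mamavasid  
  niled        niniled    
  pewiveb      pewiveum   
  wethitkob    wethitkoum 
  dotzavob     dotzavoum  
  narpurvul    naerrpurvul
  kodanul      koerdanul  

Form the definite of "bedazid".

niled and pewiveb both have last vowel 'e' yet inflect differently (niniled, pewiveum), so the last vowel is not what conditions the rule; the final letter is.
"bedazid" ends in -d. The stems ending in -d (mavasid → mamavasid, niled → niniled) repeat the first consonant+vowel as a prefix.
The other patterns: stems ending in -b drop the final letter and add -um; stems ending in -l insert -er- after the first vowel.
So bedazid → bebedazid.

bebedazid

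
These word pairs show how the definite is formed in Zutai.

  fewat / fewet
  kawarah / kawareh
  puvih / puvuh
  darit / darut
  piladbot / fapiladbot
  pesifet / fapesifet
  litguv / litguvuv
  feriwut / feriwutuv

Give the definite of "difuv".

"difuv" has last vowel 'u'. The stems whose last vowel is 'u' (litguv → litguvuv, feriwut → feriwutuv) add -uv.
The other patterns: stems whose last vowel is 'a' change the last vowel to 'e'; stems whose last vowel is 'i' change the last vowel to 'u'; stems whose last vowel is 'e' or 'o' add the prefix fa-.
So difuv → difuvuv.

difuvuv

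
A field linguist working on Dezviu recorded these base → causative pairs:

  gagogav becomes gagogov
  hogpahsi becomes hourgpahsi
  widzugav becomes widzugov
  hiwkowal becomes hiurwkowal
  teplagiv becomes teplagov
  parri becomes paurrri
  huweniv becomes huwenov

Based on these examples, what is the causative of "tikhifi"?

huweniv and hogpahsi both have last vowel 'i' yet inflect differently (huwenov, hourgpahsi), so the last vowel is not what conditions the rule; the final letter is.
"tikhifi" ends in -i. The stems ending in -i (hogpahsi → hourgpahsi, parri → paurrri) insert -ur- after the first vowel.
The other pattern: stems ending in -v change the last vowel to 'o'.
So tikhifi → tiurkhifi.

tiurkhifi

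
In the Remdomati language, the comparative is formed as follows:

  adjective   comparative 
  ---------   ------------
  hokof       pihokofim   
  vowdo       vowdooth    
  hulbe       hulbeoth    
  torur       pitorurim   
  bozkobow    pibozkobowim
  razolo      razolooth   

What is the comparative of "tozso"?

razolo and hokof both have last vowel 'o' yet inflect differently (razolooth, pihokofim), so the last vowel is not what conditions the rule; whether the stem ends in a vowel or a consonant is.
"tozso" ends in a vowel. The stems ending in a vowel (razolo → razolooth, vowdo → vowdooth, hulbe → hulbeoth) add -oth.
The other pattern: stems ending in a consonant add pi- … -im around the stem.
So tozso → tozsooth.

tozsooth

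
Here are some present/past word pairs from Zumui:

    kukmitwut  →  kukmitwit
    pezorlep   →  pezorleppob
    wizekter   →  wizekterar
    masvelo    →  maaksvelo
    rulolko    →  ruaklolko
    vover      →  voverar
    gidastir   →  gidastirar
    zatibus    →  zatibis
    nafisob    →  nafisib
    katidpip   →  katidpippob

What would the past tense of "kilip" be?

kilippob

"kilip" ends in -p. The stems ending in -p (pezorlep → pezorleppob, katidpip → katidpippob) double the final consonant and add -ob.
So kilip → kilippob.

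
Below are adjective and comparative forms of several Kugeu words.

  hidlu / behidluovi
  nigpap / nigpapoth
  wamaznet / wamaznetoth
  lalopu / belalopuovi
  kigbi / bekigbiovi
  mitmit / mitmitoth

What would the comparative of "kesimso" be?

bekesimsoovi

mitmit and kigbi both have last vowel 'i' yet inflect differently (mitmitoth, bekigbiovi), so the last vowel is not what conditions the rule; whether the stem ends in a vowel or a consonant is.
"kesimso" ends in a vowel. The stems ending in a vowel (kigbi → bekigbiovi, lalopu → belalopuovi, hidlu → behidluovi) add be- … -ovi around the stem.
So kesimso → bekesimsoovi.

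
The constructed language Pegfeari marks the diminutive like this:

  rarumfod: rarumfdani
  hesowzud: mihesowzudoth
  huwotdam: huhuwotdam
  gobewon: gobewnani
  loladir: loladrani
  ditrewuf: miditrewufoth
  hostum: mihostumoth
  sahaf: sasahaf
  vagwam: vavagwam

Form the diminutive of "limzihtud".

hostum and vagwam both end in -m yet inflect differently (mihostumoth, vavagwam), so the final letter is not what conditions the rule; the last vowel is.
"limzihtud" has last vowel 'u'. The stems whose last vowel is 'u' (hesowzud → mihesowzudoth, hostum → mihostumoth, ditrewuf → miditrewufoth) add mi- … -oth around the stem.
So limzihtud → milimzihtudoth.

milimzihtudoth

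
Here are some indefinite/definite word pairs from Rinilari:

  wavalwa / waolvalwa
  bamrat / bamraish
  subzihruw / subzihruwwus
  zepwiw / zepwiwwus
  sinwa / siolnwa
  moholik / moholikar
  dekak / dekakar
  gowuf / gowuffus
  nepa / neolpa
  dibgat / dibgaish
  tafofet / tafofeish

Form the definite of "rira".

dekak and dibgat both have last vowel 'a' yet inflect differently (dekakar, dibgaish), so the last vowel is not what conditions the rule; the final letter is.
"rira" ends in -a. The stems ending in -a (wavalwa → waolvalwa, nepa → neolpa, sinwa → siolnwa) insert -ol- after the first vowel.
The other patterns: stems ending in -k add -ar; stems ending in -t drop the final letter and add -ish; stems ending in -f or -w double the final consonant and add -us.
So rira → riolra.

riolra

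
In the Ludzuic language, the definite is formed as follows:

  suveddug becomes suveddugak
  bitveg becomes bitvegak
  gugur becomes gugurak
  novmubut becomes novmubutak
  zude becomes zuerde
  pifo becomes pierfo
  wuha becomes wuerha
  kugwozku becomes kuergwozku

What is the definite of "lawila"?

bitveg and zude both have last vowel 'e' yet inflect differently (bitvegak, zuerde), so the last vowel is not what conditions the rule; whether the stem ends in a vowel or a consonant is.
"lawila" ends in a vowel. The stems ending in a vowel (zude → zuerde, pifo → pierfo, wuha → wuerha) insert -er- after the first vowel.
The other pattern: stems ending in a consonant add -ak.
So lawila → laerwila.

laerwila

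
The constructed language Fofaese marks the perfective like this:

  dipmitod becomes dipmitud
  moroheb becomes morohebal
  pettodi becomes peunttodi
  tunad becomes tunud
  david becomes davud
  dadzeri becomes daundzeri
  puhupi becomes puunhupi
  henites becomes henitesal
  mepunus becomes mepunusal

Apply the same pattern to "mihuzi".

david and pettodi both have last vowel 'i' yet inflect differently (davud, peunttodi), so the last vowel is not what conditions the rule; the final letter is.
"mihuzi" ends in -i. The stems ending in -i (pettodi → peunttodi, puhupi → puunhupi, dadzeri → daundzeri) insert -un- after the first vowel.
So mihuzi → miunhuzi.

miunhuzi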